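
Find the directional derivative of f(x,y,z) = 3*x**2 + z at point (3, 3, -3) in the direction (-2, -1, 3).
-33*sqrt(14)/14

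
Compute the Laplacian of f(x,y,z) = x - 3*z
0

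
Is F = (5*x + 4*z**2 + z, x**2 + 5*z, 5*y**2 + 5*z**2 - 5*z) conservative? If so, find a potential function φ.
No, ∇×F = (10*y - 5, 8*z + 1, 2*x) ≠ 0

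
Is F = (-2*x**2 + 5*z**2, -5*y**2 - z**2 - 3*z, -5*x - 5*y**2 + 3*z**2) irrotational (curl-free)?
No, ∇×F = (-10*y + 2*z + 3, 10*z + 5, 0)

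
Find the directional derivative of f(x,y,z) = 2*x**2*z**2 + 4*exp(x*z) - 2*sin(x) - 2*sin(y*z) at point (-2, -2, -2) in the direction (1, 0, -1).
-sqrt(2)*(2*cos(4) + cos(2))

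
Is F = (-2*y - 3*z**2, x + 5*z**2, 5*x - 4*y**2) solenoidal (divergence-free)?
Yes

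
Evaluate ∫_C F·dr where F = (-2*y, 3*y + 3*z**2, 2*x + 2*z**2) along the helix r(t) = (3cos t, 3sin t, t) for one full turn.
16*pi**3/3 + 54*pi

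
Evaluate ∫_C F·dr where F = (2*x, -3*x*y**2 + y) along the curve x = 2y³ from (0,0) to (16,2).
194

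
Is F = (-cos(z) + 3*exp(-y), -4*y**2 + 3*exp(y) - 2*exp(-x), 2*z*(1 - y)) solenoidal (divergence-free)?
No, ∇·F = -10*y + 3*exp(y) + 2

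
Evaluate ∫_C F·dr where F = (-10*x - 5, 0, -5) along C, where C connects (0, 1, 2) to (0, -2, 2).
0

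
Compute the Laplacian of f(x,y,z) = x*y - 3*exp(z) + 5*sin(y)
-3*exp(z) - 5*sin(y)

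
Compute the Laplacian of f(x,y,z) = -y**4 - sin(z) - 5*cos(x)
-12*y**2 + sin(z) + 5*cos(x)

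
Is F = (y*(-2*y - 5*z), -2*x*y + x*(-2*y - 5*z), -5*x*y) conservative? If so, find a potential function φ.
Yes, F is conservative. φ = x*y*(-2*y - 5*z)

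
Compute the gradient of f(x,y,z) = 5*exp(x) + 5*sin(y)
(5*exp(x), 5*cos(y), 0)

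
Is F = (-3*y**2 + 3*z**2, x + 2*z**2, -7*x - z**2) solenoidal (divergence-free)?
No, ∇·F = -2*z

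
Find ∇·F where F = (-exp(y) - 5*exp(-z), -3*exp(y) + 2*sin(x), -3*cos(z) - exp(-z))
-3*exp(y) + 3*sin(z) + exp(-z)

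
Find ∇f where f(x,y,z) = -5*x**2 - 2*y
(-10*x, -2, 0)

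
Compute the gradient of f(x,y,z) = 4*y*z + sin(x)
(cos(x), 4*z, 4*y)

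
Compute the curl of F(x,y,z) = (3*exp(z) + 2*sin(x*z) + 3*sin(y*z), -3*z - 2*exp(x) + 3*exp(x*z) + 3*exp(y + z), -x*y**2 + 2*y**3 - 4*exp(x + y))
(-2*x*y - 3*x*exp(x*z) + 6*y**2 - 4*exp(x + y) - 3*exp(y + z) + 3, 2*x*cos(x*z) + y**2 + 3*y*cos(y*z) + 3*exp(z) + 4*exp(x + y), 3*z*exp(x*z) - 3*z*cos(y*z) - 2*exp(x))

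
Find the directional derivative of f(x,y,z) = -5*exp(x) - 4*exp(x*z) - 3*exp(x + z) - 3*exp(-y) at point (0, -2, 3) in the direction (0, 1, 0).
3*exp(2)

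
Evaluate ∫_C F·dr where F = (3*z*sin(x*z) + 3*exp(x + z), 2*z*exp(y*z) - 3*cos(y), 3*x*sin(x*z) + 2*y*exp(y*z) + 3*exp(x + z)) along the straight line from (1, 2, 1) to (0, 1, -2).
-10*sinh(2) - 3 + 3*sqrt(2)*cos(pi/4 + 1) + 3*sin(2)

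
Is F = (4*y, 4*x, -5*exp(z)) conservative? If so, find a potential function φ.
Yes, F is conservative. φ = 4*x*y - 5*exp(z)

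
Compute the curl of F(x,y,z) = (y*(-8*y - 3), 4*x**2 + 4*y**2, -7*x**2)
(0, 14*x, 8*x + 16*y + 3)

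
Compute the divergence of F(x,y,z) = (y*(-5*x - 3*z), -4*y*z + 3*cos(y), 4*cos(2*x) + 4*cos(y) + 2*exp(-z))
-5*y - 4*z - 3*sin(y) - 2*exp(-z)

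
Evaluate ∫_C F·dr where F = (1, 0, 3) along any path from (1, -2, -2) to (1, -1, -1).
3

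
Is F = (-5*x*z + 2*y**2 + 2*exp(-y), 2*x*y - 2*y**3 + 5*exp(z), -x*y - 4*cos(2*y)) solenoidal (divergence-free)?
No, ∇·F = 2*x - 6*y**2 - 5*z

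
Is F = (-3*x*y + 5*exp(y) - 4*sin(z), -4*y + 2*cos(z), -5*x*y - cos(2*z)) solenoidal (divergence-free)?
No, ∇·F = -3*y + 2*sin(2*z) - 4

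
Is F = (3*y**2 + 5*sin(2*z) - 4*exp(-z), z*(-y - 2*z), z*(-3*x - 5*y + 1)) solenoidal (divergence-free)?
No, ∇·F = -3*x - 5*y - z + 1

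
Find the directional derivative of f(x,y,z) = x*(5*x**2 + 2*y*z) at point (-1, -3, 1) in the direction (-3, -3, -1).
-27*sqrt(19)/19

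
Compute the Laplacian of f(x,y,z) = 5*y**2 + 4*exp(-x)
10 + 4*exp(-x)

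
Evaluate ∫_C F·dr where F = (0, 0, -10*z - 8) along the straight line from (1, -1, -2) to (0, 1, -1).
7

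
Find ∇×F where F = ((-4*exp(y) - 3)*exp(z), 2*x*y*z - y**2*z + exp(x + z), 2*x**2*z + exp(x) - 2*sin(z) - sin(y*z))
(-2*x*y + y**2 - z*cos(y*z) - exp(x + z), -4*x*z - (4*exp(y) + 3)*exp(z) - exp(x), 2*y*z + exp(x + z) + 4*exp(y + z))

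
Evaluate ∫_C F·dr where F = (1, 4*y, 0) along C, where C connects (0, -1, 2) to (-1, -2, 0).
5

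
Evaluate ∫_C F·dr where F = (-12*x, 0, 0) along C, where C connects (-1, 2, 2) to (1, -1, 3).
0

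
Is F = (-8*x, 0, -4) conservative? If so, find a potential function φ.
Yes, F is conservative. φ = -4*x**2 - 4*z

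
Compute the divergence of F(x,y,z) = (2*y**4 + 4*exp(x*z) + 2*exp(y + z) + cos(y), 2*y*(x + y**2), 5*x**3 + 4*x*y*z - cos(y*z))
4*x*y + 2*x + 6*y**2 + y*sin(y*z) + 4*z*exp(x*z)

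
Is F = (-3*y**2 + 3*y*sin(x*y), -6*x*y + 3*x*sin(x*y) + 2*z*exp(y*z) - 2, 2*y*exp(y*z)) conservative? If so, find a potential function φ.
Yes, F is conservative. φ = -3*x*y**2 - 2*y + 2*exp(y*z) - 3*cos(x*y)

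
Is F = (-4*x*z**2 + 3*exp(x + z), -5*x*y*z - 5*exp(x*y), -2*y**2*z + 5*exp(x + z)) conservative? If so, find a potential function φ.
No, ∇×F = (y*(5*x - 4*z), -8*x*z - 2*exp(x + z), 5*y*(-z - exp(x*y))) ≠ 0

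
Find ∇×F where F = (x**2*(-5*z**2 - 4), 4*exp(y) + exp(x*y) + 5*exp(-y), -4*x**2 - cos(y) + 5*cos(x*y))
(-5*x*sin(x*y) + sin(y), -10*x**2*z + 8*x + 5*y*sin(x*y), y*exp(x*y))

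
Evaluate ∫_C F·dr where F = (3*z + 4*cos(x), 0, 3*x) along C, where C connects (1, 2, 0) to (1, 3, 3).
9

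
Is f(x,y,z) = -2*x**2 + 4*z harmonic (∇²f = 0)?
No, ∇²f = -4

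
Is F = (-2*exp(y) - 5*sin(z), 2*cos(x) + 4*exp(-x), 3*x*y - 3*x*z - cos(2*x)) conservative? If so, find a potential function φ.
No, ∇×F = (3*x, -3*y + 3*z - 2*sin(2*x) - 5*cos(z), 2*exp(y) - 2*sin(x) - 4*exp(-x)) ≠ 0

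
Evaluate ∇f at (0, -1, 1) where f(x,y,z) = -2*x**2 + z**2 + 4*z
(0, 0, 6)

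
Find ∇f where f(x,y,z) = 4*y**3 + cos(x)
(-sin(x), 12*y**2, 0)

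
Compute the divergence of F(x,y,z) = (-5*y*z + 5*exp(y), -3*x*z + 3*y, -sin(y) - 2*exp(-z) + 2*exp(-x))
3 + 2*exp(-z)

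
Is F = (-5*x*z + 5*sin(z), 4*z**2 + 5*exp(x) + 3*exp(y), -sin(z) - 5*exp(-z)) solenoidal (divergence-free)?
No, ∇·F = -5*z + 3*exp(y) - cos(z) + 5*exp(-z)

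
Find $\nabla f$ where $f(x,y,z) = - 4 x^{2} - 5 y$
(-8*x, -5, 0)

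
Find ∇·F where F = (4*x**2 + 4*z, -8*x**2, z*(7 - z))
8*x - 2*z + 7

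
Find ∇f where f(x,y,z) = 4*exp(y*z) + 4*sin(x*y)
(4*y*cos(x*y), 4*x*cos(x*y) + 4*z*exp(y*z), 4*y*exp(y*z))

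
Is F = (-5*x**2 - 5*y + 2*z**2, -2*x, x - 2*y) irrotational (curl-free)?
No, ∇×F = (-2, 4*z - 1, 3)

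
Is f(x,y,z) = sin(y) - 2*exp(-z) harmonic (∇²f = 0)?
No, ∇²f = -sin(y) - 2*exp(-z)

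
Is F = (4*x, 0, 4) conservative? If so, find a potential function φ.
Yes, F is conservative. φ = 2*x**2 + 4*z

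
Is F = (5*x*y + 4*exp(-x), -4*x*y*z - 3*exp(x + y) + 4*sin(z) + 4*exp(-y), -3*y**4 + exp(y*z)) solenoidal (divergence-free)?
No, ∇·F = -4*x*z + y*exp(y*z) + 5*y - 3*exp(x + y) - 4*exp(-y) - 4*exp(-x)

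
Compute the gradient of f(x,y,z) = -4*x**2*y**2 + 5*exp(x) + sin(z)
(-8*x*y**2 + 5*exp(x), -8*x**2*y, cos(z))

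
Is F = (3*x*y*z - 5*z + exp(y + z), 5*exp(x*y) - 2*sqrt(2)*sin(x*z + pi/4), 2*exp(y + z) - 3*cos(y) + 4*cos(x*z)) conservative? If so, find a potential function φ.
No, ∇×F = (2*sqrt(2)*x*cos(x*z + pi/4) + 2*exp(y + z) + 3*sin(y), 3*x*y + 4*z*sin(x*z) + exp(y + z) - 5, -3*x*z + 5*y*exp(x*y) - 2*sqrt(2)*z*cos(x*z + pi/4) - exp(y + z)) ≠ 0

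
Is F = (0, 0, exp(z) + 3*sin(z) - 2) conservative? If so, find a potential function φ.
Yes, F is conservative. φ = -2*z + exp(z) - 3*cos(z)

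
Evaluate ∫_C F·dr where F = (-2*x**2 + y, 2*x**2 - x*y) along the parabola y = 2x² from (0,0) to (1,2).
2/5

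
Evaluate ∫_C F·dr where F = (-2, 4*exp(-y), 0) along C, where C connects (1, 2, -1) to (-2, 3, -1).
-4*exp(-3) + 4*exp(-2) + 6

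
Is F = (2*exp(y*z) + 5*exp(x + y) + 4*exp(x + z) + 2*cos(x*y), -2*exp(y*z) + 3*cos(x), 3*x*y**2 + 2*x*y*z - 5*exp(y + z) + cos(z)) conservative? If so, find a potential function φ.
No, ∇×F = (6*x*y + 2*x*z + 2*y*exp(y*z) - 5*exp(y + z), -3*y**2 - 2*y*z + 2*y*exp(y*z) + 4*exp(x + z), 2*x*sin(x*y) - 2*z*exp(y*z) - 5*exp(x + y) - 3*sin(x)) ≠ 0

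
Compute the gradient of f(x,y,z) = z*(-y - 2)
(0, -z, -y - 2)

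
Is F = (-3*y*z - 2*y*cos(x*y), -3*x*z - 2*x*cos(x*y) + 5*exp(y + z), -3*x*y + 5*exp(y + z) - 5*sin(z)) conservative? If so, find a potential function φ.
Yes, F is conservative. φ = -3*x*y*z + 5*exp(y + z) - 2*sin(x*y) + 5*cos(z)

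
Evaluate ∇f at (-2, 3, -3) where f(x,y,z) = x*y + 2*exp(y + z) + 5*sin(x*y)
(3 + 15*cos(6), -10*cos(6), 2)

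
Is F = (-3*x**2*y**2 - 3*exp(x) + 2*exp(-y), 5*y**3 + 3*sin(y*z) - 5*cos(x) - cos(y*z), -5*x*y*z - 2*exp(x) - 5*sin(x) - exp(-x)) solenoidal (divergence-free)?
No, ∇·F = -6*x*y**2 - 5*x*y + 15*y**2 + z*sin(y*z) + 3*z*cos(y*z) - 3*exp(x)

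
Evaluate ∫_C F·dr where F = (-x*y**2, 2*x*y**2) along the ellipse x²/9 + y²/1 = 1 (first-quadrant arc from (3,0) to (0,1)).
3*pi/8 + 9/4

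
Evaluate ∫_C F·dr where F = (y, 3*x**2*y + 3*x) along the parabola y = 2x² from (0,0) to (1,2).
26/3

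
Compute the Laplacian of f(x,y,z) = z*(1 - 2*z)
-4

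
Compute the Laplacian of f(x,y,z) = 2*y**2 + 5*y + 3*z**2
10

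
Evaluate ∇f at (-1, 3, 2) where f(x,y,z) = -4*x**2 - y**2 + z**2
(8, -6, 4)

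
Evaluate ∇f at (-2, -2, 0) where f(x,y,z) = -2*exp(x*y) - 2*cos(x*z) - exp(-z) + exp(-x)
(-exp(2) + 4*exp(4), 4*exp(4), 1)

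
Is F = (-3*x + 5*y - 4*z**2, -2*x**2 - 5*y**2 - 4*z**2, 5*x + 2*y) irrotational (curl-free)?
No, ∇×F = (8*z + 2, -8*z - 5, -4*x - 5)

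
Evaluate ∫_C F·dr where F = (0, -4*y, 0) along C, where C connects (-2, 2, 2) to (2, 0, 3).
8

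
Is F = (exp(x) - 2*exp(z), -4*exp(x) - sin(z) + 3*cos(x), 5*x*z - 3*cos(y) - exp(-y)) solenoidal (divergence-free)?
No, ∇·F = 5*x + exp(x)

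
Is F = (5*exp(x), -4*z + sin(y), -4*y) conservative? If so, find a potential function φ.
Yes, F is conservative. φ = -4*y*z + 5*exp(x) - cos(y)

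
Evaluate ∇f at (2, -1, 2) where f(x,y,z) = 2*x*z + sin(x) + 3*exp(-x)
(cos(2) - 3*exp(-2) + 4, 0, 4)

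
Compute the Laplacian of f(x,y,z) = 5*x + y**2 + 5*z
2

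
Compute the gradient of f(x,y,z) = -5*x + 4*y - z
(-5, 4, -1)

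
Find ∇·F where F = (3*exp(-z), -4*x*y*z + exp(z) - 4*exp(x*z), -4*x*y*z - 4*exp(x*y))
4*x*(-y - z)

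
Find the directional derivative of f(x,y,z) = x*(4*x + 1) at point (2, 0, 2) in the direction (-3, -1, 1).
-51*sqrt(11)/11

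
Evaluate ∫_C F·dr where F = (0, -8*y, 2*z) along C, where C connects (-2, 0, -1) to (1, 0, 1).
0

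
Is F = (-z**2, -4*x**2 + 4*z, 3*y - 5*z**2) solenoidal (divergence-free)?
No, ∇·F = -10*z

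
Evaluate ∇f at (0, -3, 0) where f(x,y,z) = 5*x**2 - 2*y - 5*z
(0, -2, -5)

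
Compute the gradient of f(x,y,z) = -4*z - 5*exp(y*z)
(0, -5*z*exp(y*z), -5*y*exp(y*z) - 4)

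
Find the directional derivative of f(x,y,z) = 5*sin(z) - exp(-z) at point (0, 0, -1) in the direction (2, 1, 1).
sqrt(6)*(5*cos(1) + E)/6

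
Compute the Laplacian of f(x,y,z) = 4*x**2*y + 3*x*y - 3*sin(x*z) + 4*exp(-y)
3*x**2*sin(x*z) + 8*y + 3*z**2*sin(x*z) + 4*exp(-y)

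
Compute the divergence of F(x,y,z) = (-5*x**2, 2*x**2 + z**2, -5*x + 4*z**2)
-10*x + 8*z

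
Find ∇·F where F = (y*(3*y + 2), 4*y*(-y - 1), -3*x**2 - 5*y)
-8*y - 4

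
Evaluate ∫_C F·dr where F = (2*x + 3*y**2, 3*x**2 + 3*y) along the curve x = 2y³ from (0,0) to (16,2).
20882/35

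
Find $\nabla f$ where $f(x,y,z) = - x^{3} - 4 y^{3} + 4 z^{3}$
(-3*x**2, -12*y**2, 12*z**2)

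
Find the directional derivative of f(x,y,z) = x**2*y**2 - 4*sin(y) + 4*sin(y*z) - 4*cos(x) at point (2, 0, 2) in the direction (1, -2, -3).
2*sqrt(14)*(-2 + sin(2))/7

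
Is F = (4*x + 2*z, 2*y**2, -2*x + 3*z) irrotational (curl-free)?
No, ∇×F = (0, 4, 0)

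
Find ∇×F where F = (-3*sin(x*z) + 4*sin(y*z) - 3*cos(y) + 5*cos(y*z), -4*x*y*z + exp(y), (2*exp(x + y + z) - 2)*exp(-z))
(4*x*y + 2*exp(x + y), -3*x*cos(x*z) - 5*y*sin(y*z) + 4*y*cos(y*z) - 2*exp(x + y), -4*y*z + 5*z*sin(y*z) - 4*z*cos(y*z) - 3*sin(y))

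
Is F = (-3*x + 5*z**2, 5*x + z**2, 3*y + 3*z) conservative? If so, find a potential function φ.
No, ∇×F = (3 - 2*z, 10*z, 5) ≠ 0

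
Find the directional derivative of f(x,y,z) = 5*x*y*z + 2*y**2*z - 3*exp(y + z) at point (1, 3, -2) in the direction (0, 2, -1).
sqrt(5)*(-101 - 3*E)/5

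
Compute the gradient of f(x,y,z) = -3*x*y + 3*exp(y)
(-3*y, -3*x + 3*exp(y), 0)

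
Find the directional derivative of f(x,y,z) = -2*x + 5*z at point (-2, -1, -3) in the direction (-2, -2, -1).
-1/3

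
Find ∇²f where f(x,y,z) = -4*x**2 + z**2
-6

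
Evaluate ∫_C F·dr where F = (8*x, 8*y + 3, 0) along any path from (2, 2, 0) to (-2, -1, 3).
-21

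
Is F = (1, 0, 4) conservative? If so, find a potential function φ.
Yes, F is conservative. φ = x + 4*z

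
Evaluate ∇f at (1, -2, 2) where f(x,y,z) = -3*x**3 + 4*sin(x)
(-9 + 4*cos(1), 0, 0)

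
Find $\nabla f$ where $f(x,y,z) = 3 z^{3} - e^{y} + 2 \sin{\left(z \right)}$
(0, -exp(y), 9*z**2 + 2*cos(z))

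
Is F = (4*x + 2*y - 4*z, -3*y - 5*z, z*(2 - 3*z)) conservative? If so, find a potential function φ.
No, ∇×F = (5, -4, -2) ≠ 0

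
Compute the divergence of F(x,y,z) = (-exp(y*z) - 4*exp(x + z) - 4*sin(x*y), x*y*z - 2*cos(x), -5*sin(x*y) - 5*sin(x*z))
x*z - 5*x*cos(x*z) - 4*y*cos(x*y) - 4*exp(x + z)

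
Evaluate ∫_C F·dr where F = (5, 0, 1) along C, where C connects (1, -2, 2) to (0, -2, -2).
-9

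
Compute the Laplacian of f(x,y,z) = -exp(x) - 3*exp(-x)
-exp(x) - 3*exp(-x)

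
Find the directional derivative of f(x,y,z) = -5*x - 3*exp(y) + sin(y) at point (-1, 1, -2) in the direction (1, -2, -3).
sqrt(14)*(-5 - 2*cos(1) + 6*E)/14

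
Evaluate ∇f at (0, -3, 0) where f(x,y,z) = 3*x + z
(3, 0, 1)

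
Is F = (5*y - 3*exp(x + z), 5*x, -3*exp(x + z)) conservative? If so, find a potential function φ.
Yes, F is conservative. φ = 5*x*y - 3*exp(x + z)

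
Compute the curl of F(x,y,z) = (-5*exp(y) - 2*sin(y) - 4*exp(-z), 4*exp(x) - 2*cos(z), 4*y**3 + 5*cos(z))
(12*y**2 - 2*sin(z), 4*exp(-z), 4*exp(x) + 5*exp(y) + 2*cos(y))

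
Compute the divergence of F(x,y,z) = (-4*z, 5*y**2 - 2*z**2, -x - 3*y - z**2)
10*y - 2*z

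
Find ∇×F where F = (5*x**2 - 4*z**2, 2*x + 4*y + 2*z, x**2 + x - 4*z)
(-2, -2*x - 8*z - 1, 2)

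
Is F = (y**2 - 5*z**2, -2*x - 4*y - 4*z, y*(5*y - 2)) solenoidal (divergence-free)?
No, ∇·F = -4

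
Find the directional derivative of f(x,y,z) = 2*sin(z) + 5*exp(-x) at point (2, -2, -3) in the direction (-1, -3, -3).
sqrt(19)*(5 - 6*exp(2)*cos(3))*exp(-2)/19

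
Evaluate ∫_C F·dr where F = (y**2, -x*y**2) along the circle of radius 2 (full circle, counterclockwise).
-4*pi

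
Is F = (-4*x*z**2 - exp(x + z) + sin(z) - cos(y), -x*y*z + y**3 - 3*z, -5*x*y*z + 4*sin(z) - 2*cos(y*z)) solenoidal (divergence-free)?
No, ∇·F = -5*x*y - x*z + 3*y**2 + 2*y*sin(y*z) - 4*z**2 - exp(x + z) + 4*cos(z)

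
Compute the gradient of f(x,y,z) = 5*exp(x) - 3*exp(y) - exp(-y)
(5*exp(x), -3*exp(y) + exp(-y), 0)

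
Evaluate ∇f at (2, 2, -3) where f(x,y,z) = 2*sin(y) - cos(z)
(0, 2*cos(2), -sin(3))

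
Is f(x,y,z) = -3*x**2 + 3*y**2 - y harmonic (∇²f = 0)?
Yes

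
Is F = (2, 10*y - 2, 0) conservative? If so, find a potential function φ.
Yes, F is conservative. φ = 2*x + 5*y**2 - 2*y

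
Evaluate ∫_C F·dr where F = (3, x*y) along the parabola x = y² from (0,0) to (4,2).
16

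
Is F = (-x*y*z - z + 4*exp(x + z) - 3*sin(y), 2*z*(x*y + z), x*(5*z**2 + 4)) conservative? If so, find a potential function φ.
No, ∇×F = (-2*x*y - 4*z, -x*y - 5*z**2 + 4*exp(x + z) - 5, x*z + 2*y*z + 3*cos(y)) ≠ 0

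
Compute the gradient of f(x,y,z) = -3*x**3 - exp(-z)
(-9*x**2, 0, exp(-z))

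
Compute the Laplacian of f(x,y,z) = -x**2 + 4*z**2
6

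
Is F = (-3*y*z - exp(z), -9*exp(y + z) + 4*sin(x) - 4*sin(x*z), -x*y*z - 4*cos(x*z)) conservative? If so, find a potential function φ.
No, ∇×F = (-x*z + 4*x*cos(x*z) + 9*exp(y + z), y*z - 3*y - 4*z*sin(x*z) - exp(z), -4*z*cos(x*z) + 3*z + 4*cos(x)) ≠ 0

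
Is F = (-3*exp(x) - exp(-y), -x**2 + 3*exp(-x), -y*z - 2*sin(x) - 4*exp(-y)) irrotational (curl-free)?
No, ∇×F = (-z + 4*exp(-y), 2*cos(x), -2*x - exp(-y) - 3*exp(-x))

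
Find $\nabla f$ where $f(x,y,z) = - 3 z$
(0, 0, -3)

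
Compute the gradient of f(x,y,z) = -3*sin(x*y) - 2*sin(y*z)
(-3*y*cos(x*y), -3*x*cos(x*y) - 2*z*cos(y*z), -2*y*cos(y*z))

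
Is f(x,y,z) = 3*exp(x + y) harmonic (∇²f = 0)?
No, ∇²f = 6*exp(x + y)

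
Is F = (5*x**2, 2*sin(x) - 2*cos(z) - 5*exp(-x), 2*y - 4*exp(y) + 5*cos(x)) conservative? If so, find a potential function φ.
No, ∇×F = (-4*exp(y) - 2*sin(z) + 2, 5*sin(x), 2*cos(x) + 5*exp(-x)) ≠ 0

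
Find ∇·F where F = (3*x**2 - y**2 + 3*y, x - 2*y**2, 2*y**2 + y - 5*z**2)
6*x - 4*y - 10*z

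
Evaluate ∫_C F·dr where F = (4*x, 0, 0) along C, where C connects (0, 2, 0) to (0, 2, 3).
0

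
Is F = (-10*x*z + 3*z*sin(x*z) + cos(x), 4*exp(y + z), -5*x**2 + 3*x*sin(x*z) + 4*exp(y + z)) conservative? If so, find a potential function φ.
Yes, F is conservative. φ = -5*x**2*z + 4*exp(y + z) + sin(x) - 3*cos(x*z)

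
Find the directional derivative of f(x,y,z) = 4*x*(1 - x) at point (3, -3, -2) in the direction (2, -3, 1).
-20*sqrt(14)/7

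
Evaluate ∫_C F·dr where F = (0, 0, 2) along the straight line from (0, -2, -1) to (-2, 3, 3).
8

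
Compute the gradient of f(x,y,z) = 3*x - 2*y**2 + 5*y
(3, 5 - 4*y, 0)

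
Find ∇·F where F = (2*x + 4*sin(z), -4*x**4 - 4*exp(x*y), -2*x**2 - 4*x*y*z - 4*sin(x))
-4*x*y - 4*x*exp(x*y) + 2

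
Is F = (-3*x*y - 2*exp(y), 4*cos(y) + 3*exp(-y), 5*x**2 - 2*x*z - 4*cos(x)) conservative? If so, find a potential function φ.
No, ∇×F = (0, -10*x + 2*z - 4*sin(x), 3*x + 2*exp(y)) ≠ 0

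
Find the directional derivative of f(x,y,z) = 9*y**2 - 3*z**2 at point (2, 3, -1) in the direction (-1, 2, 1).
19*sqrt(6)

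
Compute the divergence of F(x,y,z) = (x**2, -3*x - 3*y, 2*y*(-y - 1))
2*x - 3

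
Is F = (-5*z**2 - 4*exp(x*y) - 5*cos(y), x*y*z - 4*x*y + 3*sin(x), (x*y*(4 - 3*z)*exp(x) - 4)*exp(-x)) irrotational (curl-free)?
No, ∇×F = (x*(-y - 3*z + 4), 3*y*z - 4*y - 10*z - 4*exp(-x), 4*x*exp(x*y) + y*z - 4*y - 5*sin(y) + 3*cos(x))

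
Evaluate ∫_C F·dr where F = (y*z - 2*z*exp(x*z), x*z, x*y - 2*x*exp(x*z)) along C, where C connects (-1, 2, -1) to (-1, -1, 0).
-4 + 2*E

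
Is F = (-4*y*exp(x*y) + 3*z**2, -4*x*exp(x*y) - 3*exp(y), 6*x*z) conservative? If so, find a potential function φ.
Yes, F is conservative. φ = 3*x*z**2 - 3*exp(y) - 4*exp(x*y)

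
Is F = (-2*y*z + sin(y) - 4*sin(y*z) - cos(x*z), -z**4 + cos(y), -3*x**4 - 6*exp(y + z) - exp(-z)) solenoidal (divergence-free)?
No, ∇·F = z*sin(x*z) - 6*exp(y + z) - sin(y) + exp(-z)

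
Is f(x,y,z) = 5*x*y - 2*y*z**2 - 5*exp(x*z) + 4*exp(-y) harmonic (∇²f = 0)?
No, ∇²f = -5*x**2*exp(x*z) - 4*y - 5*z**2*exp(x*z) + 4*exp(-y)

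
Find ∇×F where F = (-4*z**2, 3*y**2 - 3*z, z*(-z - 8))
(3, -8*z, 0)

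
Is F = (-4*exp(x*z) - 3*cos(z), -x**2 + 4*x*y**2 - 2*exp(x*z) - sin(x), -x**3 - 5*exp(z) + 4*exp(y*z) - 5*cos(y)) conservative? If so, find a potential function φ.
No, ∇×F = (2*x*exp(x*z) + 4*z*exp(y*z) + 5*sin(y), 3*x**2 - 4*x*exp(x*z) + 3*sin(z), -2*x + 4*y**2 - 2*z*exp(x*z) - cos(x)) ≠ 0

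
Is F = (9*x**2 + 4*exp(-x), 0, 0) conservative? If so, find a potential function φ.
Yes, F is conservative. φ = 3*x**3 - 4*exp(-x)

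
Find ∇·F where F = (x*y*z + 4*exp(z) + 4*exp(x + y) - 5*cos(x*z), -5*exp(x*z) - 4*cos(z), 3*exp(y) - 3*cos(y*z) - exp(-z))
y*z + 3*y*sin(y*z) + 5*z*sin(x*z) + 4*exp(x + y) + exp(-z)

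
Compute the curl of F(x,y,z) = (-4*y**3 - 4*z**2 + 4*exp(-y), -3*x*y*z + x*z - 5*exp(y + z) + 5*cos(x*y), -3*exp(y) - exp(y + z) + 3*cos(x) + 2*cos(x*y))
(3*x*y - 2*x*sin(x*y) - x - 3*exp(y) + 4*exp(y + z), 2*y*sin(x*y) - 8*z + 3*sin(x), 12*y**2 - 3*y*z - 5*y*sin(x*y) + z + 4*exp(-y))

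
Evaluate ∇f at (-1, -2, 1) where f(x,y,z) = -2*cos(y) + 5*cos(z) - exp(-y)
(0, -2*sin(2) + exp(2), -5*sin(1))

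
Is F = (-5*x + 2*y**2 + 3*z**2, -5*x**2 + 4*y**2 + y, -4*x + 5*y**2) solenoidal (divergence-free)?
No, ∇·F = 8*y - 4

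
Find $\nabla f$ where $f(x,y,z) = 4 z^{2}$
(0, 0, 8*z)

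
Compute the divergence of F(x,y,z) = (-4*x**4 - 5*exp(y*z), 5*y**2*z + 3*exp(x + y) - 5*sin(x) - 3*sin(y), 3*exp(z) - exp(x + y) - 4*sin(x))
-16*x**3 + 10*y*z + 3*exp(z) + 3*exp(x + y) - 3*cos(y)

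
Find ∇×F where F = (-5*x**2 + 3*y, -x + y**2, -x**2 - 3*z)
(0, 2*x, -4)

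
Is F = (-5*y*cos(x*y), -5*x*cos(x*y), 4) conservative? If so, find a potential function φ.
Yes, F is conservative. φ = 4*z - 5*sin(x*y)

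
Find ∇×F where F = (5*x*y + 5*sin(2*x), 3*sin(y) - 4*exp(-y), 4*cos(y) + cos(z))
(-4*sin(y), 0, -5*x)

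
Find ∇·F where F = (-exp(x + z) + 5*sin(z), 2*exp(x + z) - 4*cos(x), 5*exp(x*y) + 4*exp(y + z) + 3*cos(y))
-exp(x + z) + 4*exp(y + z)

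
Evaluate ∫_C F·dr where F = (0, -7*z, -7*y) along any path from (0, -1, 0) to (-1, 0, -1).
0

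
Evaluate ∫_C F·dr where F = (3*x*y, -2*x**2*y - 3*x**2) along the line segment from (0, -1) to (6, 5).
-558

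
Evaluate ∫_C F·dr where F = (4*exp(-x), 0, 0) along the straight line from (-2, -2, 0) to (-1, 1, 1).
4*E*(-1 + E)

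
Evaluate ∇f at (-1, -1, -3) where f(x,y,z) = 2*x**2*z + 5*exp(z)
(12, 0, 5*exp(-3) + 2)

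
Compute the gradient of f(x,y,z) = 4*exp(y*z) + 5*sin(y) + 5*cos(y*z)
(0, 4*z*exp(y*z) - 5*z*sin(y*z) + 5*cos(y), y*(4*exp(y*z) - 5*sin(y*z)))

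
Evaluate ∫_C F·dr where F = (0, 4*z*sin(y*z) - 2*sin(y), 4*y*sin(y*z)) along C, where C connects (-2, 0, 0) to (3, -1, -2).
2*cos(1) - 4*cos(2) + 2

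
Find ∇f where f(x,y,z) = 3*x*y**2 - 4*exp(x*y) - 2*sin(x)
(3*y**2 - 4*y*exp(x*y) - 2*cos(x), 2*x*(3*y - 2*exp(x*y)), 0)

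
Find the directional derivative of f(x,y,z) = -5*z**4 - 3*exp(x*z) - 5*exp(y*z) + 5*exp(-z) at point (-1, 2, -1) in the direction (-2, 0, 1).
sqrt(5)*(-8*exp(3)/5 - 2 + 4*exp(2))*exp(-2)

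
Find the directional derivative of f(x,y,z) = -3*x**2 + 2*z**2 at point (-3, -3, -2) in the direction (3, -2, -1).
31*sqrt(14)/7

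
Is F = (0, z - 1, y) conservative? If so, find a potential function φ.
Yes, F is conservative. φ = y*(z - 1)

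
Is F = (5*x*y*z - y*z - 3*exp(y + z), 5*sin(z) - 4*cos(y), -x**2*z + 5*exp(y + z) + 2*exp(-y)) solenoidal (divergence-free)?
No, ∇·F = -x**2 + 5*y*z + 5*exp(y + z) + 4*sin(y)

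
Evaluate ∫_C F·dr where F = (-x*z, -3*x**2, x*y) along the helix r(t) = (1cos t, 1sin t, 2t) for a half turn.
-pi/2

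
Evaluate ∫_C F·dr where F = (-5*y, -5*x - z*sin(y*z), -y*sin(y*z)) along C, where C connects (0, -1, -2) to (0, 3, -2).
-cos(2) + cos(6)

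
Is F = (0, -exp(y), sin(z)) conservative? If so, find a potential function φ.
Yes, F is conservative. φ = -exp(y) - cos(z)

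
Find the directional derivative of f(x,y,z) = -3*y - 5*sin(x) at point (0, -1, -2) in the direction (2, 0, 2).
-5*sqrt(2)/2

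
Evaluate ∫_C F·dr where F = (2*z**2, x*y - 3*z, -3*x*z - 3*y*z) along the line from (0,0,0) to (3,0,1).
-1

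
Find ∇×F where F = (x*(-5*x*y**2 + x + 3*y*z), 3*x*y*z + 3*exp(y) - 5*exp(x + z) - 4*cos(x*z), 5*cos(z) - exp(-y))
(-3*x*y - 4*x*sin(x*z) + 5*exp(x + z) + exp(-y), 3*x*y, x*(10*x*y - 3*z) + 3*y*z + 4*z*sin(x*z) - 5*exp(x + z))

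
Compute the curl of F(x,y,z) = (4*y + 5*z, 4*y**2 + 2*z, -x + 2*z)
(-2, 6, -4)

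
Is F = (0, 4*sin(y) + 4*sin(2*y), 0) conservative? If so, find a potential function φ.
Yes, F is conservative. φ = -4*cos(y) - 2*cos(2*y)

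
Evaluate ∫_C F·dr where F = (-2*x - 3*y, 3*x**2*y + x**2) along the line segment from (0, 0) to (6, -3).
198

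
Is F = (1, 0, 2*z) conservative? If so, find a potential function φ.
Yes, F is conservative. φ = x + z**2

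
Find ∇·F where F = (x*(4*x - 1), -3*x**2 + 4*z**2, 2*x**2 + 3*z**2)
8*x + 6*z - 1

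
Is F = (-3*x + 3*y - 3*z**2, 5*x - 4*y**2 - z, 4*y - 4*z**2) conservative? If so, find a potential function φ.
No, ∇×F = (5, -6*z, 2) ≠ 0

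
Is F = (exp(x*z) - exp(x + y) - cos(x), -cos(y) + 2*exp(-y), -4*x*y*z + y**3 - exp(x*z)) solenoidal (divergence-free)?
No, ∇·F = -4*x*y - x*exp(x*z) + z*exp(x*z) - exp(x + y) + sin(x) + sin(y) - 2*exp(-y)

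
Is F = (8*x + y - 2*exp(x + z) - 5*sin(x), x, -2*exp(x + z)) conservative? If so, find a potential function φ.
Yes, F is conservative. φ = 4*x**2 + x*y - 2*exp(x + z) + 5*cos(x)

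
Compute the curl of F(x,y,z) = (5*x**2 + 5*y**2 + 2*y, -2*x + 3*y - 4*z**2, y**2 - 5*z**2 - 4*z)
(2*y + 8*z, 0, -10*y - 4)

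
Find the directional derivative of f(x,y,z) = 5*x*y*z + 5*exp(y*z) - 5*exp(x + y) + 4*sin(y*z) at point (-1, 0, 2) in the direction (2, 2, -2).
2*sqrt(3)*(-5 + 4*E)*exp(-1)/3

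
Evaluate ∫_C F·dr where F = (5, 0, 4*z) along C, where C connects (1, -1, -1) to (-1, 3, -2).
-4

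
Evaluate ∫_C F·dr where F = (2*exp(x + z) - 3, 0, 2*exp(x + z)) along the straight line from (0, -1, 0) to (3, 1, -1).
-11 + 2*exp(2)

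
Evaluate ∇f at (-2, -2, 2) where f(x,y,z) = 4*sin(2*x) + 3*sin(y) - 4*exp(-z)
(8*cos(4), 3*cos(2), 4*exp(-2))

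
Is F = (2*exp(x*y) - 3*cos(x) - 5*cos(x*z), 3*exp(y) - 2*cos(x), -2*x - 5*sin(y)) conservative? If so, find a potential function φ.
No, ∇×F = (-5*cos(y), 5*x*sin(x*z) + 2, -2*x*exp(x*y) + 2*sin(x)) ≠ 0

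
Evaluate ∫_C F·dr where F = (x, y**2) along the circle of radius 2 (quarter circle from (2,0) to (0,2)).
2/3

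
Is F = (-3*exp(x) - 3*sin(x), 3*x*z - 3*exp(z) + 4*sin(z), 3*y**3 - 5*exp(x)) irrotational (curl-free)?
No, ∇×F = (-3*x + 9*y**2 + 3*exp(z) - 4*cos(z), 5*exp(x), 3*z)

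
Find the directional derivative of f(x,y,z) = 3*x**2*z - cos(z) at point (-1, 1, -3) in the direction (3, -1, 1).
sqrt(11)*(57 - sin(3))/11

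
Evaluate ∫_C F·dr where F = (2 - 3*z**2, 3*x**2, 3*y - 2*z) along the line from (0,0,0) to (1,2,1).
5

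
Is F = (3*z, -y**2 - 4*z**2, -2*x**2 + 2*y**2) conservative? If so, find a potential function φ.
No, ∇×F = (4*y + 8*z, 4*x + 3, 0) ≠ 0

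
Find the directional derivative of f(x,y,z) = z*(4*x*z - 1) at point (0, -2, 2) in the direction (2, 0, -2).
17*sqrt(2)/2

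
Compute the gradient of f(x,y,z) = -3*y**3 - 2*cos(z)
(0, -9*y**2, 2*sin(z))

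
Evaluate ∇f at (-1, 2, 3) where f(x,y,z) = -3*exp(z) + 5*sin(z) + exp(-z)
(0, 0, -3*exp(3) + 5*cos(3) - exp(-3))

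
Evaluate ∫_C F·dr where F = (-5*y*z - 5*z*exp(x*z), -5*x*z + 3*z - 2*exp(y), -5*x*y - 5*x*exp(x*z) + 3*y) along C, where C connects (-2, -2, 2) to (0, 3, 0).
-2*exp(3) + 5*exp(-4) + 2*exp(-2) + 47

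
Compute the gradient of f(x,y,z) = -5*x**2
(-10*x, 0, 0)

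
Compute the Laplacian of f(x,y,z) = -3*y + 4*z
0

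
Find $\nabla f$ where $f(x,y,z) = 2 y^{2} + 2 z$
(0, 4*y, 2)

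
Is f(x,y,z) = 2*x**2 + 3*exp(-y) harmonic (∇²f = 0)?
No, ∇²f = 4 + 3*exp(-y)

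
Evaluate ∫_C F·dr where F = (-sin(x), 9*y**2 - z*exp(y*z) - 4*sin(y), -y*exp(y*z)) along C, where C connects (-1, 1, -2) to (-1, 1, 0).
-1 + exp(-2)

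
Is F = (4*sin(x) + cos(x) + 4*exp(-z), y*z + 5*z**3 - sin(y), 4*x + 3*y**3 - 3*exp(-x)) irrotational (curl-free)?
No, ∇×F = (9*y**2 - y - 15*z**2, -4 - 4*exp(-z) - 3*exp(-x), 0)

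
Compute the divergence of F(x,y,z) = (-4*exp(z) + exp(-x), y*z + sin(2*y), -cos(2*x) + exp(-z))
z + 2*cos(2*y) - exp(-z) - exp(-x)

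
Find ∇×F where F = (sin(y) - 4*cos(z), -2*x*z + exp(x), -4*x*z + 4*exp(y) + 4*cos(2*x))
(2*x + 4*exp(y), 4*z + 8*sin(2*x) + 4*sin(z), -2*z + exp(x) - cos(y))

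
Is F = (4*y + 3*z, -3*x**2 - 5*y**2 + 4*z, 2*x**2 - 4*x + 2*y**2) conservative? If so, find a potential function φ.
No, ∇×F = (4*y - 4, 7 - 4*x, -6*x - 4) ≠ 0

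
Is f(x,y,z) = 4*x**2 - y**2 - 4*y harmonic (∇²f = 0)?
No, ∇²f = 6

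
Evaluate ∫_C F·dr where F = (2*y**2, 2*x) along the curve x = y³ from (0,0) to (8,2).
232/5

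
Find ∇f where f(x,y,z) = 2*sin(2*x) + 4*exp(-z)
(4*cos(2*x), 0, -4*exp(-z))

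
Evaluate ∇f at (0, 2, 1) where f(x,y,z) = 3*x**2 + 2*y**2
(0, 8, 0)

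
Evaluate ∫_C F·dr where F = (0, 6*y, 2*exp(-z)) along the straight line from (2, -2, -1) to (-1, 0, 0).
-14 + 2*E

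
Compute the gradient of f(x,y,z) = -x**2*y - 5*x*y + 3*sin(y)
(y*(-2*x - 5), -x**2 - 5*x + 3*cos(y), 0)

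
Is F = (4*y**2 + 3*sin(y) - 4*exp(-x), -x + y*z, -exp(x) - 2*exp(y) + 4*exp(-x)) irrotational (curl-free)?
No, ∇×F = (-y - 2*exp(y), exp(x) + 4*exp(-x), -8*y - 3*cos(y) - 1)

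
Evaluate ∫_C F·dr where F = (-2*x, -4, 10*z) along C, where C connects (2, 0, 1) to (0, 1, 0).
-5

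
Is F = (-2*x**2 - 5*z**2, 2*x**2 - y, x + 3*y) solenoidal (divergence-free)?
No, ∇·F = -4*x - 1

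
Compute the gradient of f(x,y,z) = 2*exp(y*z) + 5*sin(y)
(0, 2*z*exp(y*z) + 5*cos(y), 2*y*exp(y*z))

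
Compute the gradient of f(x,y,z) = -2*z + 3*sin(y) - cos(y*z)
(0, z*sin(y*z) + 3*cos(y), y*sin(y*z) - 2)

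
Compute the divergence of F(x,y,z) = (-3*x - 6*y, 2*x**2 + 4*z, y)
-3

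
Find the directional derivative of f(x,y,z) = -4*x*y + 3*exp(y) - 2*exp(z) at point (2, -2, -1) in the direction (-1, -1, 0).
-3*sqrt(2)*exp(-2)/2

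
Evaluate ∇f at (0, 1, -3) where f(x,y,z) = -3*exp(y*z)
(0, 9*exp(-3), -3*exp(-3))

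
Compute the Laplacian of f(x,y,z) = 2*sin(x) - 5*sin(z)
-2*sin(x) + 5*sin(z)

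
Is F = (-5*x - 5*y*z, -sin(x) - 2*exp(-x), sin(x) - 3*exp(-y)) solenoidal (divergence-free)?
No, ∇·F = -5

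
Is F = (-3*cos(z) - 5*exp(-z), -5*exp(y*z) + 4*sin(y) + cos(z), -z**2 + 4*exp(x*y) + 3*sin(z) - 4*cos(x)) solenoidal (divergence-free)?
No, ∇·F = -5*z*exp(y*z) - 2*z + 4*cos(y) + 3*cos(z)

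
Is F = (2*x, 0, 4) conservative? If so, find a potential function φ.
Yes, F is conservative. φ = x**2 + 4*z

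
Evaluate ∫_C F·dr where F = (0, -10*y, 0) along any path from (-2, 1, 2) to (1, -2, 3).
-15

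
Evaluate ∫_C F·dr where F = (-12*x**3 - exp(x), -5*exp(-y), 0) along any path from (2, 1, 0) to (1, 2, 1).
-E - 5*exp(-1) + 5*exp(-2) + exp(2) + 45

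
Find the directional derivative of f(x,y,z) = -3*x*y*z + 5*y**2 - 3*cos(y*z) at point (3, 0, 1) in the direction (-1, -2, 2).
6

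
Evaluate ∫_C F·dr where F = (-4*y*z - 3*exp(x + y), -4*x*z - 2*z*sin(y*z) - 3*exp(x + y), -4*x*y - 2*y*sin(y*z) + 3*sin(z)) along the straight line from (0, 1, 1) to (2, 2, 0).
-3*exp(4) - 1 + cos(1) + 3*E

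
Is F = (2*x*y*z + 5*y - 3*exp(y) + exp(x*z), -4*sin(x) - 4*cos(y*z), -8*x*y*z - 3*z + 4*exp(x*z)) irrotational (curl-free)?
No, ∇×F = (-8*x*z - 4*y*sin(y*z), 2*x*y + x*exp(x*z) + 8*y*z - 4*z*exp(x*z), -2*x*z + 3*exp(y) - 4*cos(x) - 5)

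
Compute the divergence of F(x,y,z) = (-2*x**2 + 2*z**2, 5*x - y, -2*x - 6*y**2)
-4*x - 1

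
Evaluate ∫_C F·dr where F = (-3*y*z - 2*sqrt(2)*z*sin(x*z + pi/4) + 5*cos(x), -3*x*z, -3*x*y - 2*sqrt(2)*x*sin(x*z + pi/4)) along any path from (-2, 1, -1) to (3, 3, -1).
2*cos(3) - 2*cos(2) + 7*sin(3) + 7*sin(2) + 33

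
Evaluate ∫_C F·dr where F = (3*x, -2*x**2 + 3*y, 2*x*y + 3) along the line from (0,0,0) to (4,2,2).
76/3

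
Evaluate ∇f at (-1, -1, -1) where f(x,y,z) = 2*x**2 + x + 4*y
(-3, 4, 0)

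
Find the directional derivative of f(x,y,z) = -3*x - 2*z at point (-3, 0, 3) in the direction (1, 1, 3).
-9*sqrt(11)/11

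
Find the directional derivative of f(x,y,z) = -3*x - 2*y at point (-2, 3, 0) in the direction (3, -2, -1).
-5*sqrt(14)/14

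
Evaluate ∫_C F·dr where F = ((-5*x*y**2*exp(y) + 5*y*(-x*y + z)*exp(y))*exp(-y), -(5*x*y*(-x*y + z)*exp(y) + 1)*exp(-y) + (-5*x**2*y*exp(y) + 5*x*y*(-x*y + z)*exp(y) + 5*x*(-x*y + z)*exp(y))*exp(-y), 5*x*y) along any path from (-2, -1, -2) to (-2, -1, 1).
30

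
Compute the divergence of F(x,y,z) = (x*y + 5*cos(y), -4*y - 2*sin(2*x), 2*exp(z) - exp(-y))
y + 2*exp(z) - 4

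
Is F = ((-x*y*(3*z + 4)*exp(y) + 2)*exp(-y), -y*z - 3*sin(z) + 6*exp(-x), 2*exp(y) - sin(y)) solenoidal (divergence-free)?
No, ∇·F = -y*(3*z + 4) - z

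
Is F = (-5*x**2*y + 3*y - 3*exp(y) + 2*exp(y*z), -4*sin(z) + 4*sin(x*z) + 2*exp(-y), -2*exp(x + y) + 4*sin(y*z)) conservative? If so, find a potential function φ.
No, ∇×F = (-4*x*cos(x*z) + 4*z*cos(y*z) - 2*exp(x + y) + 4*cos(z), 2*y*exp(y*z) + 2*exp(x + y), 5*x**2 - 2*z*exp(y*z) + 4*z*cos(x*z) + 3*exp(y) - 3) ≠ 0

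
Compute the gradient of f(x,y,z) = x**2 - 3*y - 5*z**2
(2*x, -3, -10*z)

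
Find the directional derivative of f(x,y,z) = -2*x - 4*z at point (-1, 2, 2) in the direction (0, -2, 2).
-2*sqrt(2)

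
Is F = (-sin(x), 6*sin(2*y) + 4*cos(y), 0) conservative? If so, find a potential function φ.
Yes, F is conservative. φ = 4*sin(y) + cos(x) - 3*cos(2*y)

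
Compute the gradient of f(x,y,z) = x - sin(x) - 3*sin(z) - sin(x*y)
(-y*cos(x*y) - cos(x) + 1, -x*cos(x*y), -3*cos(z))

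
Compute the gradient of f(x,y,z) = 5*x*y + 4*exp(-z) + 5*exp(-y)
(5*y, 5*x - 5*exp(-y), -4*exp(-z))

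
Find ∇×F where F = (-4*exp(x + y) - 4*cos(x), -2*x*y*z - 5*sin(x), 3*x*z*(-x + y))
(x*(2*y + 3*z), 3*z*(2*x - y), -2*y*z + 4*exp(x + y) - 5*cos(x))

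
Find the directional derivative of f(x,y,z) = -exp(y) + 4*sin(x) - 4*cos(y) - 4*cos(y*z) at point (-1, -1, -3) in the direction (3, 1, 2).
sqrt(14)*(-4*E*sin(1) - 20*E*sin(3) - 1 + 12*E*cos(1))*exp(-1)/14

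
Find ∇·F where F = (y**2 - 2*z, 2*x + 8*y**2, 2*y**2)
16*y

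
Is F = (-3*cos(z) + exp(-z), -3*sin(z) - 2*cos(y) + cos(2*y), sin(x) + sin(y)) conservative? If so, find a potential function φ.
No, ∇×F = (cos(y) + 3*cos(z), 3*sin(z) - cos(x) - exp(-z), 0) ≠ 0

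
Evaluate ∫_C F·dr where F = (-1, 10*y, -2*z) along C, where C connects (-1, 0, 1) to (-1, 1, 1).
5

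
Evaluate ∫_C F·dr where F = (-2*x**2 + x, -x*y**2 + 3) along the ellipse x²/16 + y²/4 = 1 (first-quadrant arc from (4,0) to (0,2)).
122/3 - 2*pi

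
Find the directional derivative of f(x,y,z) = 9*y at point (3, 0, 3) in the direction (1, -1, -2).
-3*sqrt(6)/2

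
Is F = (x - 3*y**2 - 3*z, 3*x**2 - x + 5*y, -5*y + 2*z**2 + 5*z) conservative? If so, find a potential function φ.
No, ∇×F = (-5, -3, 6*x + 6*y - 1) ≠ 0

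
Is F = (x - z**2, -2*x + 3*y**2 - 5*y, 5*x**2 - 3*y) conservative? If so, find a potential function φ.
No, ∇×F = (-3, -10*x - 2*z, -2) ≠ 0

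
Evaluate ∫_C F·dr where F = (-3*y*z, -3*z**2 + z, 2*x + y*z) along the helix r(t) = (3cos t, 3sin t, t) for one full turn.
3*pi*(-14 + 9*pi)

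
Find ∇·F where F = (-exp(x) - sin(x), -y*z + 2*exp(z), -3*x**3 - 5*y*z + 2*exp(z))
-5*y - z - exp(x) + 2*exp(z) - cos(x)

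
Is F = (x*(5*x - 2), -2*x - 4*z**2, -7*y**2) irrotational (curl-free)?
No, ∇×F = (-14*y + 8*z, 0, -2)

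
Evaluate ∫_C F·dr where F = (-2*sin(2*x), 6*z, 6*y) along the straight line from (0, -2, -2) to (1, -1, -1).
-19 + cos(2)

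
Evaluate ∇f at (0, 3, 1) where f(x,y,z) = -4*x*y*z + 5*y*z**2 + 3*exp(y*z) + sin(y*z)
(-12, cos(3) + 5 + 3*exp(3), 3*cos(3) + 30 + 9*exp(3))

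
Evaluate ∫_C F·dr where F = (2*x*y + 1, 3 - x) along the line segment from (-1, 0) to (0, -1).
-13/6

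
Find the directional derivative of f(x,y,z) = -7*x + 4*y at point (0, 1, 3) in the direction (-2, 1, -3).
9*sqrt(14)/7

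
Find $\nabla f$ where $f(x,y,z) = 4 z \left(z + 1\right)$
(0, 0, 8*z + 4)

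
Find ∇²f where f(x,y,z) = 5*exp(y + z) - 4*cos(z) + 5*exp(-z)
10*exp(y + z) + 4*cos(z) + 5*exp(-z)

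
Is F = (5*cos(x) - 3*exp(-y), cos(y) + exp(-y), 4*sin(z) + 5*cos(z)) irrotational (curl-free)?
No, ∇×F = (0, 0, -3*exp(-y))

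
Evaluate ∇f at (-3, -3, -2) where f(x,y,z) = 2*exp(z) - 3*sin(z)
(0, 0, 2*exp(-2) - 3*cos(2))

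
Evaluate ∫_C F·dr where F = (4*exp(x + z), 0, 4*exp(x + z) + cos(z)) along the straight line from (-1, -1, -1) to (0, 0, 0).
-4*exp(-2) + sin(1) + 4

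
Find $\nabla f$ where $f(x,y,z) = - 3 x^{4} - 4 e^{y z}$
(-12*x**3, -4*z*exp(y*z), -4*y*exp(y*z))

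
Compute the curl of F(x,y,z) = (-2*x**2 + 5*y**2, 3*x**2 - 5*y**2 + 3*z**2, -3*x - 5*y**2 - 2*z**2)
(-10*y - 6*z, 3, 6*x - 10*y)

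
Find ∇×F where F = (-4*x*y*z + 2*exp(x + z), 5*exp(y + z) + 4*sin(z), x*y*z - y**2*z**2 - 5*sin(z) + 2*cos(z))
(x*z - 2*y*z**2 - 5*exp(y + z) - 4*cos(z), -4*x*y - y*z + 2*exp(x + z), 4*x*z)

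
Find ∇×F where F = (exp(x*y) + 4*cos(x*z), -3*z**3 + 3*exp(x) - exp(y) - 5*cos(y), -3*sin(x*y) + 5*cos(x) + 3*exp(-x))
(-3*x*cos(x*y) + 9*z**2, -4*x*sin(x*z) + 3*y*cos(x*y) + 5*sin(x) + 3*exp(-x), -x*exp(x*y) + 3*exp(x))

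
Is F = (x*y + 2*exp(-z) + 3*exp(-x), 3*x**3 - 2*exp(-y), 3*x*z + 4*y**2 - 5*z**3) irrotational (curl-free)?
No, ∇×F = (8*y, -3*z - 2*exp(-z), x*(9*x - 1))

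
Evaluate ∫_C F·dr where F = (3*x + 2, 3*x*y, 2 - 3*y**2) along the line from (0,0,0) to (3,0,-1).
35/2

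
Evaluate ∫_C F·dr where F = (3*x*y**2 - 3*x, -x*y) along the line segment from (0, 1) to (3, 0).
-43/4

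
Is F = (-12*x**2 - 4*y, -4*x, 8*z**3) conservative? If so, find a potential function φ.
Yes, F is conservative. φ = -4*x**3 - 4*x*y + 2*z**4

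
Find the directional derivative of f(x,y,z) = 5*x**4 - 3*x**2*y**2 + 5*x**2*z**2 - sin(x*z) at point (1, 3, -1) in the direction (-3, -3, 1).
4*sqrt(19)*(29 - cos(1))/19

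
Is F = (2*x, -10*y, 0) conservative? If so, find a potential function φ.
Yes, F is conservative. φ = x**2 - 5*y**2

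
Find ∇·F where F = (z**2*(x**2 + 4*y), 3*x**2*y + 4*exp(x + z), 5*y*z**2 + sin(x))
3*x**2 + 2*x*z**2 + 10*y*z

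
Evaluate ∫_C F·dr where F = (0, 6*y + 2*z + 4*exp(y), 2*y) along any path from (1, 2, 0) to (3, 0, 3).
-4*exp(2) - 8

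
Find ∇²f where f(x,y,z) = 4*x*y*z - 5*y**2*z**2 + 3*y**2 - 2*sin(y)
-10*y**2 - 10*z**2 + 2*sin(y) + 6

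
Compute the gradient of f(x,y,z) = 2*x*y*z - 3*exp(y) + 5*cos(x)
(2*y*z - 5*sin(x), 2*x*z - 3*exp(y), 2*x*y)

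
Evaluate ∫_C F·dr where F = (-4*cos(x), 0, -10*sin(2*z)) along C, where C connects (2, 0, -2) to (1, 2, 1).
-4*sin(1) + 5*cos(2) - 5*cos(4) + 4*sin(2)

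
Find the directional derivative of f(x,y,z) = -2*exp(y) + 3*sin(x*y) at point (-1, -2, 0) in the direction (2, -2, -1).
4*exp(-2)/3 - 2*cos(2)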